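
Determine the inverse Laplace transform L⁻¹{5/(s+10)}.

L⁻¹{1/(s-a)} = e^(at), so L⁻¹{1/(s+10)} = e^(-10t), and L⁻¹{5/(s+10)} = 5·e^(-10t)

Final answer: 5·e^(-10t)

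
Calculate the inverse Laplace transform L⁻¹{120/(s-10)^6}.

L⁻¹{n!/(s-a)^(n+1)} = t^n·e^(at), so L⁻¹{120/(s-10)^6} = t^5·e^(10t)

Final answer: t^5·e^(10t)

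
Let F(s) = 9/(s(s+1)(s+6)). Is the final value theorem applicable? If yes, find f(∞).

Poles of sF(s) = 9/((s+1)(s+6)) are at s = -1 and s = -6, both in the left half-plane. Theorem applies. f(∞) = lim_{s→0} sF(s) = 9/(1·6) = 3/2

Final answer: 3/2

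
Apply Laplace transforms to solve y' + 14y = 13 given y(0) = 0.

sY + 14Y = 13/s. Y = 13/(s(s+14)). Partial fractions: Y = 13/14/s - 13/14/(s+14)

Final answer: y(t) = 13/14(1 - e^(-14t))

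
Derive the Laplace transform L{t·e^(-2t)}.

L{t^n·e^(at)} = n!/(s-a)^(n+1), so L{t·e^(-2t)} = 1/(s+2)^2

Final answer: 1/(s+2)^2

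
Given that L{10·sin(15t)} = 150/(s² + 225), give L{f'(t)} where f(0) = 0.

L{f'(t)} = s·F(s) - f(0) = s·150/(s² + 225) - 0 = 150s/(s² + 225)

Final answer: 150s/(s² + 225)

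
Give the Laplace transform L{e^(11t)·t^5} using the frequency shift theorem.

L{e^(at)·t^n} = n!/(s-a)^(n+1), so L{e^(11t)·t^5} = 120/(s-11)^6

Final answer: 120/(s-11)^6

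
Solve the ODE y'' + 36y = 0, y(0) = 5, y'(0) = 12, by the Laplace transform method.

L{y''} + 36L{y} = 0. s²Y - 5s - 12 + 36Y = 0. Y(s² + 36) = 5s + 12. Y = (5s + 12)/(s² + 36). Inverting: y(t) = 5cos(6t) + 2sin(6t)

Final answer: y(t) = 5cos(6t) + 2sin(6t)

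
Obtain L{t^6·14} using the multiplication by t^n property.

L{14} = 14/s. d^1/ds^1[1/s] = -1/s². d^2/ds^2[1/s] = 2/s^3. d^3/ds^3[1/s] = -6/s^4. d^4/ds^4[1/s] = 24/s^5. d^5/ds^5[1/s] = -120/s^6. d^6/ds^6[1/s] = 720/s^7. So L{t^6} = (-1)^{6}·720/s^7 = 720/s^7. Then L{t^6·14} = 14·720/s^7 = 10080/s^7

Final answer: 10080/s^7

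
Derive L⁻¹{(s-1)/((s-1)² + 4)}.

Using frequency shift: L⁻¹{(s-a)/((s-a)² + b²)} = e^(at)cos(bt). Here a=1, b=2

Final answer: e^t·cos(2t)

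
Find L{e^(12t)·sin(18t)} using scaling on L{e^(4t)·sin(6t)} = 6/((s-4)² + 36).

Scaling with a=3: L{e^(12t)·sin(18t)} = (1/3) · 6/((s/3-4)² + 36). Simplifying: 18/((s-12)² + 324)

Final answer: 18/((s-12)² + 324)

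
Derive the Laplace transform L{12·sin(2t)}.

L{sin(ωt)} = ω/(s² + ω²), so L{sin(2t)} = 2/(s² + 4). Then L{12·sin(2t)} = 12·2/(s² + 4) = 24/(s² + 4)

Final answer: 24/(s² + 4)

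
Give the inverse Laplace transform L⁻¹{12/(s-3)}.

L⁻¹{1/(s-a)} = e^(at), so L⁻¹{1/(s-3)} = e^(3t), and L⁻¹{12/(s-3)} = 12·e^(3t)

Final answer: 12·e^(3t)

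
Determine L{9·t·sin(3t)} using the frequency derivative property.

L{sin(3t)} = 3/(s² + 9). By L{t·f(t)} = -F'(s): -d/ds[3/(s² + 9)] = -(3)·(-2s)/(s² + 9)² = 6s/(s² + 9)². Then L{9·t·sin(3t)} = 9·6s/(s² + 9)² = 54s/(s² + 9)²

Final answer: 54s/(s² + 9)²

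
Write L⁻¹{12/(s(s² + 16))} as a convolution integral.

12/(s(s² + 16)) = (1/s)·(12/(s² + 16)) = L{1}·L{3·sin(4t)}. So f(t) = 1*(3·sin(4t)) = ∫₀ᵗ 3·sin(4τ) dτ

Final answer: ∫₀ᵗ 3·sin(4τ) dτ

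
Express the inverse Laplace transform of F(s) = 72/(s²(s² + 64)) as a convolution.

72/(s²(s² + 64)) = (1/s²)·(72/(s² + 64)) = L{t}·L{9·sin(8t)}. So f(t) = t*(9·sin(8t)) = ∫₀ᵗ 9τ·sin(8(t-τ)) dτ

Final answer: ∫₀ᵗ 9τ·sin(8(t-τ)) dτ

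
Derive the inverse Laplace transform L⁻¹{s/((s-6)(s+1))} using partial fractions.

Using partial fractions, f(t) = (6e^(6t) + e^(-t))/7

Final answer: (6e^(6t) + e^(-t))/7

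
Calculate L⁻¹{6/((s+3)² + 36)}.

Form: b/((s-a)² + b²) → e^(at)sin(bt). With a=-3, b=6

Final answer: e^(-3t)·sin(6t)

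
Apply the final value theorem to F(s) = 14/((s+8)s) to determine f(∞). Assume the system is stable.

f(∞) = lim_{s→0} sF(s) = lim_{s→0} 14/(s+8) = 7/4

Final answer: 7/4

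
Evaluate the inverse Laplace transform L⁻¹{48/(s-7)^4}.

L⁻¹{n!/(s-a)^(n+1)} = t^n·e^(at) with n=3, a=7. So L⁻¹{6/(s-7)^4} = t^3·e^(7t), and L⁻¹{48/(s-7)^4} = (48/6)·t^3·e^(7t) = 8·t^3·e^(7t)

Final answer: 8·t^3·e^(7t)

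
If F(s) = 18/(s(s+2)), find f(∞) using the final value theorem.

f(∞) = lim_{s→0} s·18/(s(s+2)) = lim_{s→0} 18/(s+2) = 18/2 = 9

Final answer: 9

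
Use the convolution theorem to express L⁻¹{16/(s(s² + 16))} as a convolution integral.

16/(s(s² + 16)) = (1/s)·(16/(s² + 16)) = L{1}·L{4·sin(4t)}. So f(t) = 1*(4·sin(4t)) = ∫₀ᵗ 4·sin(4τ) dτ

Final answer: ∫₀ᵗ 4·sin(4τ) dτ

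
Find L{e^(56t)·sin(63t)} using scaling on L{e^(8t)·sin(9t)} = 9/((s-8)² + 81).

Scaling with a=7: L{e^(56t)·sin(63t)} = (1/7) · 9/((s/7-8)² + 81). Simplifying: 63/((s-56)² + 3969)

Final answer: 63/((s-56)² + 3969)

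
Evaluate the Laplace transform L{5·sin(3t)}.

L{sin(ωt)} = ω/(s² + ω²), so L{sin(3t)} = 3/(s² + 9). Then L{5·sin(3t)} = 5·3/(s² + 9) = 15/(s² + 9)

Final answer: 15/(s² + 9)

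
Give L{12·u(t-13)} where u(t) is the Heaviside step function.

L{u(t-a)} = e^(-as)/s. Here a=13, so L{u(t-13)} = e^(-13s)/s, and L{12·u(t-13)} = 12·e^(-13s)/s

Final answer: 12·e^(-13s)/s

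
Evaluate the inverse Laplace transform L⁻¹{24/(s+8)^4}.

L⁻¹{n!/(s-a)^(n+1)} = t^n·e^(at) with n=3, a=-8. So L⁻¹{6/(s+8)^4} = t^3·e^(-8t), and L⁻¹{24/(s+8)^4} = (24/6)·t^3·e^(-8t) = 4·t^3·e^(-8t)

Final answer: 4·t^3·e^(-8t)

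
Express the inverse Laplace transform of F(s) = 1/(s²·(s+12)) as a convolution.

1/(s²·(s+12)) = (1/s^2)·(1/(s+12)) = L{t}·L{e^(-12t)}. So f(t) = t*e^(-12t) = ∫₀ᵗ τ·e^(-12(t-τ)) dτ

Final answer: ∫₀ᵗ τ·e^(-12(t-τ)) dτ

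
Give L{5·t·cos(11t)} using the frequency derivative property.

L{cos(11t)} = s/(s² + 121). Derivative: d/ds[s/(s² + 121)] = [(s² + 121) - s·2s]/(s² + 121)² = (121 - s²)/(s² + 121)². So L{t·cos(11t)} = -F'(s) = (s² - 121)/(s² + 121)². Then L{5·t·cos(11t)} = 5·(s² - 121)/(s² + 121)²

Final answer: 5·(s² - 121)/(s² + 121)²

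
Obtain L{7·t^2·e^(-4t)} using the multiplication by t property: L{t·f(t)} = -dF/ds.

Using L{t^n·e^(at)} = n!/(s-a)^(n+1), L{t^2·e^(-4t)} = 2/(s+4)^3, so L{7·t^2·e^(-4t)} = 7·2/(s+4)^3 = 14/(s+4)^3

Final answer: 14/(s+4)^3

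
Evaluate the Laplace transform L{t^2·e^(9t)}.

L{t^n·e^(at)} = n!/(s-a)^(n+1), so L{t^2·e^(9t)} = 2/(s-9)^3

Final answer: 2/(s-9)^3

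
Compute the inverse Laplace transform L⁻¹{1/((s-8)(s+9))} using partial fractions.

Decompose: A/(s-8) + B/(s+9). A = 1/17, B = -1/17. f(t) = (e^(8t) - e^(-9t))/17

Final answer: (e^(8t) - e^(-9t))/17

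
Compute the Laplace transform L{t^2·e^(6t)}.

L{t^n·e^(at)} = n!/(s-a)^(n+1), so L{t^2·e^(6t)} = 2/(s-6)^3

Final answer: 2/(s-6)^3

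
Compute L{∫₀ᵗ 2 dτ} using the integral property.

L{∫₀ᵗ f(τ)dτ} = F(s)/s with f(t) = 2. F(s) = 2/s, so L{∫₀ᵗ 2 dτ} = (2/s)/s = 2/s². (Check: ∫₀ᵗ 2 dτ = 2t.)

Final answer: 2/s²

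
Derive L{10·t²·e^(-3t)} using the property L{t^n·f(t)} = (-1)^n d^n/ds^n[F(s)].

L{e^(-3t)} = 1/(s+3). d/ds[1/(s+3)] = -1/(s+3)². d²/ds²[1/(s+3)] = 2/(s+3)³. So L{t²·e^(-3t)} = (-1)² · 2/(s+3)³ = 2/(s+3)³. Then L{10·t²·e^(-3t)} = 10·2/(s+3)³ = 20/(s+3)³

Final answer: 20/(s+3)³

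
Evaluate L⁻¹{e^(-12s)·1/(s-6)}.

L⁻¹{1/(s-6)} = e^(6t). By the time shift theorem, L⁻¹{e^(-as)F(s)} = u(t-a)f(t-a) with a=12, so L⁻¹{e^(-12s)·1/(s-6)} = u(t-12)·e^(6(t-12))

Final answer: u(t-12)·e^(6(t-12))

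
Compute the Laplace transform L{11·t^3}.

L{t^n} = n!/s^(n+1), so L{t^3} = 6/s^4. Then L{11·t^3} = 11·6/s^4 = 66/s^4

Final answer: 66/s^4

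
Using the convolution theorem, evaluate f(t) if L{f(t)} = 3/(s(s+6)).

3/(s(s+6)) = (3/s)·(1/(s+6)) = L{3}·L{e^(-6t)}. By convolution, f(t) = 3*e^(-6t) = ∫₀ᵗ 3·e^(-6τ) dτ = 3·(1 - e^(-6t))/6

Final answer: 3·(1 - e^(-6t))/6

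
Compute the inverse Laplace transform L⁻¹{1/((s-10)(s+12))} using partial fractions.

Decompose: A/(s-10) + B/(s+12). A = 1/22, B = -1/22. f(t) = (e^(10t) - e^(-12t))/22

Final answer: (e^(10t) - e^(-12t))/22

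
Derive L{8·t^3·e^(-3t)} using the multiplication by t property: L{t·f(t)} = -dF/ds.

Using L{t^n·e^(at)} = n!/(s-a)^(n+1), L{t^3·e^(-3t)} = 6/(s+3)^4, so L{8·t^3·e^(-3t)} = 8·6/(s+3)^4 = 48/(s+3)^4

Final answer: 48/(s+3)^4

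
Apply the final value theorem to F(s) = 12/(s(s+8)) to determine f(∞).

f(∞) = lim_{s→0} s·12/(s(s+8)) = lim_{s→0} 12/(s+8) = 12/8 = 3/2

Final answer: 3/2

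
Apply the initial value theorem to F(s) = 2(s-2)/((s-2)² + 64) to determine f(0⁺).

f(0⁺) = lim_{s→∞} sF(s) = lim_{s→∞} 2s(s-2)/((s-2)² + 64) = 2

Final answer: 2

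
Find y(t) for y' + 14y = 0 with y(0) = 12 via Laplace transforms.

L{y'} + 14L{y} = 0. sY - 12 + 14Y = 0. Y(s+14) = 12. Y = 12/(s+14)

Final answer: y(t) = 12e^(-14t)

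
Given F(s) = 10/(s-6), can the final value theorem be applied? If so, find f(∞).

sF(s) = 10s/(s-6) has a pole at s = 6 in the right half-plane. Theorem does NOT apply (unstable system; f(t) = 10·e^(6t) grows without bound).

Final answer: Not applicable (unstable)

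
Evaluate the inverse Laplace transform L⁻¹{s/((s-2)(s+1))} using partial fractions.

Using partial fractions, f(t) = (2e^(2t) + e^(-t))/3

Final answer: (2e^(2t) + e^(-t))/3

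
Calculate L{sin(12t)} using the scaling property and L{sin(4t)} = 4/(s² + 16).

Using L{f(at)} = (1/a)F(s/a) with a=3: L{sin(12t)} = (1/3) · 4/((s/3)² + 16) = (1/3) · 4·9/(s² + 144) = 12/(s² + 144)

Final answer: 12/(s² + 144)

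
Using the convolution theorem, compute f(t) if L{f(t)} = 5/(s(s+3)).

5/(s(s+3)) = (5/s)·(1/(s+3)) = L{5}·L{e^(-3t)}. By convolution, f(t) = 5*e^(-3t) = ∫₀ᵗ 5·e^(-3τ) dτ = 5·(1 - e^(-3t))/3

Final answer: 5·(1 - e^(-3t))/3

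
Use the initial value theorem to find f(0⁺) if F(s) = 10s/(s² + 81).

f(0⁺) = lim_{s→∞} s·10s/(s² + 81) = lim_{s→∞} 10s²/(s² + 81) = 10

Final answer: 10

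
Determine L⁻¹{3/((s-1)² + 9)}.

Form: b/((s-a)² + b²) → e^(at)sin(bt). With a=1, b=3

Final answer: e^t·sin(3t)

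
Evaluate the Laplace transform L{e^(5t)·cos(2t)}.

L{e^(at)·cos(ωt)} = (s-a)/((s-a)² + ω²), so L{e^(5t)·cos(2t)} = (s-5)/((s-5)² + 4)

Final answer: (s-5)/((s-5)² + 4)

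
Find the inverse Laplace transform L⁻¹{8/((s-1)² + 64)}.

Using frequency shift, L⁻¹{8/((s-1)² + 64)} = e^t·sin(8t)

Final answer: e^t·sin(8t)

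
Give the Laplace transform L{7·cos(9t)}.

L{cos(ωt)} = s/(s² + ω²), so L{cos(9t)} = s/(s² + 81). Then L{7·cos(9t)} = 7·s/(s² + 81) = 7s/(s² + 81)

Final answer: 7s/(s² + 81)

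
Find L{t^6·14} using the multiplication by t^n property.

L{14} = 14/s. d^1/ds^1[1/s] = -1/s². d^2/ds^2[1/s] = 2/s^3. d^3/ds^3[1/s] = -6/s^4. d^4/ds^4[1/s] = 24/s^5. d^5/ds^5[1/s] = -120/s^6. d^6/ds^6[1/s] = 720/s^7. So L{t^6} = (-1)^{6}·720/s^7 = 720/s^7. Then L{t^6·14} = 14·720/s^7 = 10080/s^7

Final answer: 10080/s^7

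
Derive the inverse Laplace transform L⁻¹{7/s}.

L⁻¹{c/s} = c, so L⁻¹{7/s} = 7

Final answer: 7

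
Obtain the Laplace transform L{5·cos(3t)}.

L{cos(ωt)} = s/(s² + ω²), so L{cos(3t)} = s/(s² + 9). Then L{5·cos(3t)} = 5·s/(s² + 9) = 5s/(s² + 9)

Final answer: 5s/(s² + 9)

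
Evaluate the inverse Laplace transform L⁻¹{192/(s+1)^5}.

L⁻¹{n!/(s-a)^(n+1)} = t^n·e^(at) with n=4, a=-1. So L⁻¹{24/(s+1)^5} = t^4·e^(-t), and L⁻¹{192/(s+1)^5} = (192/24)·t^4·e^(-t) = 8·t^4·e^(-t)

Final answer: 8·t^4·e^(-t)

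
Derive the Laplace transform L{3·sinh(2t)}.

L{sinh(ωt)} = ω/(s² - ω²), so L{sinh(2t)} = 2/(s² - 4). Then L{3·sinh(2t)} = 3·2/(s² - 4) = 6/(s² - 4)

Final answer: 6/(s² - 4)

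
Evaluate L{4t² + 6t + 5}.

L{4t² + 6t + 5} = 4·2/s³ + 6/s² + 5/s = 8/s³ + 6/s² + 5/s

Final answer: 8/s³ + 6/s² + 5/s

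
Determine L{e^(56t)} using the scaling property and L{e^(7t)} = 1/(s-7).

Using L{f(at)} = (1/a)F(s/a) with a=8 and f(t) = e^(7t): L{e^(56t)} = (1/8) · 1/((s/8)-7) = (1/8) · 8/(s-56) = 1/(s-56)

Final answer: 1/(s-56)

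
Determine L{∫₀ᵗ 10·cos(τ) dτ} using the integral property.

L{∫₀ᵗ f(τ)dτ} = F(s)/s with F(s) = 10s/(s² + 1), so the result is (10s/(s² + 1))/s = 10/(s² + 1)

Final answer: 10/(s² + 1)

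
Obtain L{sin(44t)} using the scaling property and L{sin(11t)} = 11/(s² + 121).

Using L{f(at)} = (1/a)F(s/a) with a=4: L{sin(44t)} = (1/4) · 11/((s/4)² + 121) = (1/4) · 11·16/(s² + 1936) = 44/(s² + 1936)

Final answer: 44/(s² + 1936)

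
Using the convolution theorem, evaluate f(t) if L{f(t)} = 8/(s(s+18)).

8/(s(s+18)) = (8/s)·(1/(s+18)) = L{8}·L{e^(-18t)}. By convolution, f(t) = 8*e^(-18t) = ∫₀ᵗ 8·e^(-18τ) dτ = 8·(1 - e^(-18t))/18

Final answer: 8·(1 - e^(-18t))/18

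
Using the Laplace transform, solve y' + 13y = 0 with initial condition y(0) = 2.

L{y'} + 13L{y} = 0. sY - 2 + 13Y = 0. Y(s+13) = 2. Y = 2/(s+13)

Final answer: y(t) = 2e^(-13t)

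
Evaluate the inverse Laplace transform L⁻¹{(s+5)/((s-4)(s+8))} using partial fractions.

Using partial fractions, f(t) = (9e^(4t) + 3e^(-8t))/12

Final answer: (9e^(4t) + 3e^(-8t))/12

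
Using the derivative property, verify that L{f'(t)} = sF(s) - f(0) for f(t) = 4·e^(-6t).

f'(t) = -24e^(-6t). Direct: L{f'(t)} = -24/(s+6). Property: s·4/(s+6) - 4 = (4s - 4(s+6))/(s+6) = -24/(s+6). ✓

Final answer: -24/(s+6)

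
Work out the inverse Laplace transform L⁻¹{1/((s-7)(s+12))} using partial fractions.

Decompose: A/(s-7) + B/(s+12). A = 1/19, B = -1/19. f(t) = (e^(7t) - e^(-12t))/19

Final answer: (e^(7t) - e^(-12t))/19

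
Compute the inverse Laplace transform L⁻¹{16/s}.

L⁻¹{c/s} = c, so L⁻¹{16/s} = 16

Final answer: 16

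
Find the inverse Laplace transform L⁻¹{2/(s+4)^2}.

L⁻¹{n!/(s-a)^(n+1)} = t^n·e^(at) with n=1, a=-4. So L⁻¹{1/(s+4)^2} = t·e^(-4t), and L⁻¹{2/(s+4)^2} = (2/1)·t·e^(-4t) = 2·t·e^(-4t)

Final answer: 2·t·e^(-4t)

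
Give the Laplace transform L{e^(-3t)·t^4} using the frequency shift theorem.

L{e^(at)·t^n} = n!/(s-a)^(n+1), so L{e^(-3t)·t^4} = 24/(s+3)^5

Final answer: 24/(s+3)^5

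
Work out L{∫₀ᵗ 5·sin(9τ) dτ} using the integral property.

L{∫₀ᵗ f(τ)dτ} = F(s)/s with F(s) = 45/(s² + 81), so the result is (45/(s² + 81))/s = 45/(s(s² + 81))

Final answer: 45/(s(s² + 81))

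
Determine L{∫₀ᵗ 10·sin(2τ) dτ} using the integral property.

L{∫₀ᵗ f(τ)dτ} = F(s)/s with F(s) = 20/(s² + 4), so the result is (20/(s² + 4))/s = 20/(s(s² + 4))

Final answer: 20/(s(s² + 4))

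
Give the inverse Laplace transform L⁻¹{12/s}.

L⁻¹{c/s} = c, so L⁻¹{12/s} = 12

Final answer: 12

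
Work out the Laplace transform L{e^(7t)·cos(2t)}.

L{e^(at)·cos(ωt)} = (s-a)/((s-a)² + ω²), so L{e^(7t)·cos(2t)} = (s-7)/((s-7)² + 4)

Final answer: (s-7)/((s-7)² + 4)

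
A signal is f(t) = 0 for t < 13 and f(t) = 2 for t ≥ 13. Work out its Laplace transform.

f(t) = 2·u(t-13). L{u(t-13)} = e^(-13s)/s, so L{f(t)} = 2·e^(-13s)/s

Final answer: 2·e^(-13s)/s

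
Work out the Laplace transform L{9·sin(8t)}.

L{sin(ωt)} = ω/(s² + ω²), so L{sin(8t)} = 8/(s² + 64). Then L{9·sin(8t)} = 9·8/(s² + 64) = 72/(s² + 64)

Final answer: 72/(s² + 64)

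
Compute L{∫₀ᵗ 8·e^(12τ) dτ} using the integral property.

L{∫₀ᵗ f(τ)dτ} = F(s)/s with F(s) = 8/(s-12), so L{∫₀ᵗ 8·e^(12τ) dτ} = 8/(s(s-12))

Final answer: 8/(s(s-12))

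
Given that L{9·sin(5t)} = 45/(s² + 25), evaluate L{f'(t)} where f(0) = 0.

L{f'(t)} = s·F(s) - f(0) = s·45/(s² + 25) - 0 = 45s/(s² + 25)

Final answer: 45s/(s² + 25)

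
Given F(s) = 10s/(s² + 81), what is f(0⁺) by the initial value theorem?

f(0⁺) = lim_{s→∞} s·10s/(s² + 81) = lim_{s→∞} 10s²/(s² + 81) = 10

Final answer: 10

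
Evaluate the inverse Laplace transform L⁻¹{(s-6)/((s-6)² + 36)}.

Using frequency shift, L⁻¹{(s-6)/((s-6)² + 36)} = e^(6t)·cos(6t)

Final answer: e^(6t)·cos(6t)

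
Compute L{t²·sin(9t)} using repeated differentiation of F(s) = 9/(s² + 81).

F(s) = 9/(s² + 81). F'(s) = -18s/(s² + 81)². F''(s) = -18(81 - 3s²)/(s² + 81)³ = (54s² - 1458)/(s² + 81)³. So L{t²·sin(9t)} = (-1)² F''(s) = (54s² - 1458)/(s² + 81)³

Final answer: (54s² - 1458)/(s² + 81)³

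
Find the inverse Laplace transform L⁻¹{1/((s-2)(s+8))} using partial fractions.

Decompose: A/(s-2) + B/(s+8). A = 1/10, B = -1/10. f(t) = (e^(2t) - e^(-8t))/10

Final answer: (e^(2t) - e^(-8t))/10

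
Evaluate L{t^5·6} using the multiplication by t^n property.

L{6} = 6/s. d^1/ds^1[1/s] = -1/s². d^2/ds^2[1/s] = 2/s^3. d^3/ds^3[1/s] = -6/s^4. d^4/ds^4[1/s] = 24/s^5. d^5/ds^5[1/s] = -120/s^6. So L{t^5} = (-1)^{5}·-120/s^6 = 120/s^6. Then L{t^5·6} = 6·120/s^6 = 720/s^6

Final answer: 720/s^6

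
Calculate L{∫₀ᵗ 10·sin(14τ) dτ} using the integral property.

L{∫₀ᵗ f(τ)dτ} = F(s)/s with F(s) = 140/(s² + 196), so the result is (140/(s² + 196))/s = 140/(s(s² + 196))

Final answer: 140/(s(s² + 196))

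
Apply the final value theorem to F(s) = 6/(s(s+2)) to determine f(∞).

f(∞) = lim_{s→0} s·6/(s(s+2)) = lim_{s→0} 6/(s+2) = 6/2 = 3

Final answer: 3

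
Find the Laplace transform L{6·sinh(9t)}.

L{sinh(ωt)} = ω/(s² - ω²), so L{sinh(9t)} = 9/(s² - 81). Then L{6·sinh(9t)} = 6·9/(s² - 81) = 54/(s² - 81)

Final answer: 54/(s² - 81)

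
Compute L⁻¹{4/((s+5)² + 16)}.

Form: b/((s-a)² + b²) → e^(at)sin(bt). With a=-5, b=4

Final answer: e^(-5t)·sin(4t)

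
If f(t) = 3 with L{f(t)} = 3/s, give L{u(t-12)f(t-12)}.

Time shift theorem: L{u(t-a)f(t-a)} = e^(-as)F(s). Here a=12, F(s) = 3/s, so L{u(t-12)f(t-12)} = e^(-12s)·3/s

Final answer: e^(-12s)·3/s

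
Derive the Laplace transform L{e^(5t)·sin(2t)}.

L{e^(at)·sin(ωt)} = ω/((s-a)² + ω²), so L{e^(5t)·sin(2t)} = 2/((s-5)² + 4)

Final answer: 2/((s-5)² + 4)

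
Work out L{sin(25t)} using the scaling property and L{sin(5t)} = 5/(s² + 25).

Using L{f(at)} = (1/a)F(s/a) with a=5: L{sin(25t)} = (1/5) · 5/((s/5)² + 25) = (1/5) · 5·25/(s² + 625) = 25/(s² + 625)

Final answer: 25/(s² + 625)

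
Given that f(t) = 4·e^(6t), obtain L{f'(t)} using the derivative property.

f(0) = 4, F(s) = 4/(s-6). L{f'(t)} = s·F(s) - f(0) = 4s/(s-6) - 4 = (4s - 4(s-6))/(s-6) = 24/(s-6)

Final answer: 24/(s-6)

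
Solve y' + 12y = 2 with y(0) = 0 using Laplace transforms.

sY + 12Y = 2/s. Y = 2/(s(s+12)). Partial fractions: Y = 1/6/s - 1/6/(s+12)

Final answer: y(t) = 1/6(1 - e^(-12t))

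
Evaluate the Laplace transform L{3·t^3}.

L{t^n} = n!/s^(n+1), so L{t^3} = 6/s^4. Then L{3·t^3} = 3·6/s^4 = 18/s^4

Final answer: 18/s^4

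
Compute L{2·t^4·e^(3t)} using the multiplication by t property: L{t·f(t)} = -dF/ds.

Using L{t^n·e^(at)} = n!/(s-a)^(n+1), L{t^4·e^(3t)} = 24/(s-3)^5, so L{2·t^4·e^(3t)} = 2·24/(s-3)^5 = 48/(s-3)^5

Final answer: 48/(s-3)^5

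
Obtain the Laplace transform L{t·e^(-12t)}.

L{t^n·e^(at)} = n!/(s-a)^(n+1), so L{t·e^(-12t)} = 1/(s+12)^2

Final answer: 1/(s+12)^2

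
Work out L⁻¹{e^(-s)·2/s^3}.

L⁻¹{2/s^3} = t^2. By the time shift theorem, L⁻¹{e^(-as)F(s)} = u(t-a)f(t-a) with a=1, so L⁻¹{e^(-s)·2/s^3} = u(t-1)·(t-1)^2

Final answer: u(t-1)·(t-1)^2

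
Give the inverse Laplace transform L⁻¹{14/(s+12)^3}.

L⁻¹{n!/(s-a)^(n+1)} = t^n·e^(at) with n=2, a=-12. So L⁻¹{2/(s+12)^3} = t^2·e^(-12t), and L⁻¹{14/(s+12)^3} = (14/2)·t^2·e^(-12t) = 7·t^2·e^(-12t)

Final answer: 7·t^2·e^(-12t)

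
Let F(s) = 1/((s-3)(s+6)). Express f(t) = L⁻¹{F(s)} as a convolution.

1/((s-3)(s+6)) = (1/(s-3))·(1/(s+6)) = L{e^(3t)}·L{e^(-6t)}. So f(t) = e^(3t)*e^(-6t) = ∫₀ᵗ e^(3τ)·e^(-6(t-τ)) dτ

Final answer: ∫₀ᵗ e^(3τ)·e^(-6(t-τ)) dτ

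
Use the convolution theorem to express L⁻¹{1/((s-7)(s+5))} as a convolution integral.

1/((s-7)(s+5)) = (1/(s-7))·(1/(s+5)) = L{e^(7t)}·L{e^(-5t)}. So f(t) = e^(7t)*e^(-5t) = ∫₀ᵗ e^(7τ)·e^(-5(t-τ)) dτ

Final answer: ∫₀ᵗ e^(7τ)·e^(-5(t-τ)) dτ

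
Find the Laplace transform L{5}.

L{5} = 5 · L{1} = 5/s

Final answer: 5/s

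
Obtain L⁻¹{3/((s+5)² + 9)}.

Form: b/((s-a)² + b²) → e^(at)sin(bt). With a=-5, b=3

Final answer: e^(-5t)·sin(3t)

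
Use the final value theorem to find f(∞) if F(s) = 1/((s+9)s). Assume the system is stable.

f(∞) = lim_{s→0} sF(s) = lim_{s→0} 1/(s+9) = 1/9

Final answer: 1/9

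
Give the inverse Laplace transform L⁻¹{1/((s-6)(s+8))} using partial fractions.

Decompose: A/(s-6) + B/(s+8). A = 1/14, B = -1/14. f(t) = (e^(6t) - e^(-8t))/14

Final answer: (e^(6t) - e^(-8t))/14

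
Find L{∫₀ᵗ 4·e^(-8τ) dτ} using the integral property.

L{∫₀ᵗ f(τ)dτ} = F(s)/s with F(s) = 4/(s+8), so L{∫₀ᵗ 4·e^(-8τ) dτ} = 4/(s(s+8))

Final answer: 4/(s(s+8))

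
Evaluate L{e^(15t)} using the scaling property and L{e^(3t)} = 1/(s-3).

Using L{f(at)} = (1/a)F(s/a) with a=5 and f(t) = e^(3t): L{e^(15t)} = (1/5) · 1/((s/5)-3) = (1/5) · 5/(s-15) = 1/(s-15)

Final answer: 1/(s-15)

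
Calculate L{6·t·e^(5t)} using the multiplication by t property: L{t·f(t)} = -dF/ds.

Using L{t^n·e^(at)} = n!/(s-a)^(n+1), L{t·e^(5t)} = 1/(s-5)^2, so L{6·t·e^(5t)} = 6·1/(s-5)^2 = 6/(s-5)^2

Final answer: 6/(s-5)^2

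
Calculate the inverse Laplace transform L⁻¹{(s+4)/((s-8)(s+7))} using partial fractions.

Using partial fractions, f(t) = (12e^(8t) + 3e^(-7t))/15

Final answer: (12e^(8t) + 3e^(-7t))/15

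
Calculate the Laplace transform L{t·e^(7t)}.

L{t^n·e^(at)} = n!/(s-a)^(n+1), so L{t·e^(7t)} = 1/(s-7)^2

Final answer: 1/(s-7)^2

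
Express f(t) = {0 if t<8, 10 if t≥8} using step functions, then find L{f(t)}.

f(t) = 10·u(t-8). L{u(t-8)} = e^(-8s)/s, so L{f(t)} = 10·e^(-8s)/s

Final answer: 10·e^(-8s)/s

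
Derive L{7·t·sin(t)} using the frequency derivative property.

L{sin(t)} = 1/(s² + 1). By L{t·f(t)} = -F'(s): -d/ds[1/(s² + 1)] = -(1)·(-2s)/(s² + 1)² = 2s/(s² + 1)². Then L{7·t·sin(t)} = 7·2s/(s² + 1)² = 14s/(s² + 1)²

Final answer: 14s/(s² + 1)²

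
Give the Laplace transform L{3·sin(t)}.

L{sin(ωt)} = ω/(s² + ω²), so L{sin(t)} = 1/(s² + 1). Then L{3·sin(t)} = 3·1/(s² + 1) = 3/(s² + 1)

Final answer: 3/(s² + 1)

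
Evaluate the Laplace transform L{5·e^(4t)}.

L{e^(at)} = 1/(s-a), so L{e^(4t)} = 1/(s-4). Then L{5·e^(4t)} = 5/(s-4)

Final answer: 5/(s-4)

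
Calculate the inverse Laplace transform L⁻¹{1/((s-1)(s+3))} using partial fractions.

Decompose: A/(s-1) + B/(s+3). A = 1/4, B = -1/4. f(t) = (e^t - e^(-3t))/4

Final answer: (e^t - e^(-3t))/4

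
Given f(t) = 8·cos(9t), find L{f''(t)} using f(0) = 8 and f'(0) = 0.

F(s) = 8s/(s² + 81). L{f''(t)} = s²F(s) - sf(0) - f'(0) = 8s³/(s² + 81) - 8s = (8s³ - 8s(s² + 81))/(s² + 81) = -648s/(s² + 81)

Final answer: -648s/(s² + 81)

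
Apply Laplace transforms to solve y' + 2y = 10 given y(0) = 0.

sY + 2Y = 10/s. Y = 10/(s(s+2)). Partial fractions: Y = 5/s - 5/(s+2)

Final answer: y(t) = 5(1 - e^(-2t))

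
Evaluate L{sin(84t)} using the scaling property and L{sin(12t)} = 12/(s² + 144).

Using L{f(at)} = (1/a)F(s/a) with a=7: L{sin(84t)} = (1/7) · 12/((s/7)² + 144) = (1/7) · 12·49/(s² + 7056) = 84/(s² + 7056)

Final answer: 84/(s² + 7056)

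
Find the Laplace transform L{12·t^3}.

L{t^n} = n!/s^(n+1), so L{t^3} = 6/s^4. Then L{12·t^3} = 12·6/s^4 = 72/s^4

Final answer: 72/s^4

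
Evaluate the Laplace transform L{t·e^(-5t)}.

L{t^n·e^(at)} = n!/(s-a)^(n+1), so L{t·e^(-5t)} = 1/(s+5)^2

Final answer: 1/(s+5)^2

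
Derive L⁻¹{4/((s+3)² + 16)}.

Form: b/((s-a)² + b²) → e^(at)sin(bt). With a=-3, b=4

Final answer: e^(-3t)·sin(4t)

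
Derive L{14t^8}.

L{t^n} = n!/s^(n+1). So L{14t^8} = 14·8!/s^9 = 564480/s^9

Final answer: 564480/s^9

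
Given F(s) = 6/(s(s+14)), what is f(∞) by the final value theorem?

f(∞) = lim_{s→0} s·6/(s(s+14)) = lim_{s→0} 6/(s+14) = 6/14 = 3/7

Final answer: 3/7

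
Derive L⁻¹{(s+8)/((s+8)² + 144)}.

Using frequency shift: L⁻¹{(s-a)/((s-a)² + b²)} = e^(at)cos(bt). Here a=-8, b=12

Final answer: e^(-8t)·cos(12t)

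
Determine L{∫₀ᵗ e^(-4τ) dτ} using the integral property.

L{∫₀ᵗ f(τ)dτ} = F(s)/s with F(s) = 1/(s+4), so L{∫₀ᵗ e^(-4τ) dτ} = 1/(s(s+4))

Final answer: 1/(s(s+4))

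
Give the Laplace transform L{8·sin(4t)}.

L{sin(ωt)} = ω/(s² + ω²), so L{sin(4t)} = 4/(s² + 16). Then L{8·sin(4t)} = 8·4/(s² + 16) = 32/(s² + 16)

Final answer: 32/(s² + 16)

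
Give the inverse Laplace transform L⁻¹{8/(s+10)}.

L⁻¹{1/(s-a)} = e^(at), so L⁻¹{1/(s+10)} = e^(-10t), and L⁻¹{8/(s+10)} = 8·e^(-10t)

Final answer: 8·e^(-10t)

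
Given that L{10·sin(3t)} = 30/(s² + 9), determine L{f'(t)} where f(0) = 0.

L{f'(t)} = s·F(s) - f(0) = s·30/(s² + 9) - 0 = 30s/(s² + 9)

Final answer: 30s/(s² + 9)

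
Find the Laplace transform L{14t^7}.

L{14t^7} = 14 · L{t^7} = 14 · 5040/s^8 = 70560/s^8

Final answer: 70560/s^8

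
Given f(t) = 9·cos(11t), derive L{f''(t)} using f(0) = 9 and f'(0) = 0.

F(s) = 9s/(s² + 121). L{f''(t)} = s²F(s) - sf(0) - f'(0) = 9s³/(s² + 121) - 9s = (9s³ - 9s(s² + 121))/(s² + 121) = -1089s/(s² + 121)

Final answer: -1089s/(s² + 121)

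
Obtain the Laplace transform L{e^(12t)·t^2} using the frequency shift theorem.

L{e^(at)·t^n} = n!/(s-a)^(n+1), so L{e^(12t)·t^2} = 2/(s-12)^3

Final answer: 2/(s-12)^3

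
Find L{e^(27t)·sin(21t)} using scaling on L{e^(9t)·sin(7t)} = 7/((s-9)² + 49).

Scaling with a=3: L{e^(27t)·sin(21t)} = (1/3) · 7/((s/3-9)² + 49). Simplifying: 21/((s-27)² + 441)

Final answer: 21/((s-27)² + 441)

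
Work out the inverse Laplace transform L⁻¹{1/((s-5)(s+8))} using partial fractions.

Decompose: A/(s-5) + B/(s+8). A = 1/13, B = -1/13. f(t) = (e^(5t) - e^(-8t))/13

Final answer: (e^(5t) - e^(-8t))/13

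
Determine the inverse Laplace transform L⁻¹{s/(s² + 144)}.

L⁻¹{s/(s² + 144)} = cos(12t)

Final answer: cos(12t)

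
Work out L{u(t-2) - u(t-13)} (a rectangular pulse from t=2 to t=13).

L{u(t-a)} = e^(-as)/s. L{u(t-2) - u(t-13)} = (e^(-2s) - e^(-13s))/s

Final answer: (e^(-2s) - e^(-13s))/s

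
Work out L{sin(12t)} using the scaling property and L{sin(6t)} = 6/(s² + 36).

Using L{f(at)} = (1/a)F(s/a) with a=2: L{sin(12t)} = (1/2) · 6/((s/2)² + 36) = (1/2) · 6·4/(s² + 144) = 12/(s² + 144)

Final answer: 12/(s² + 144)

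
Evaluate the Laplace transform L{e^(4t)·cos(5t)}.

L{e^(at)·cos(ωt)} = (s-a)/((s-a)² + ω²), so L{e^(4t)·cos(5t)} = (s-4)/((s-4)² + 25)

Final answer: (s-4)/((s-4)² + 25)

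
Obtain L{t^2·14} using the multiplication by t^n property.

L{14} = 14/s. d^1/ds^1[1/s] = -1/s². d^2/ds^2[1/s] = 2/s^3. So L{t^2} = (-1)^{2}·2/s^3 = 2/s^3. Then L{t^2·14} = 14·2/s^3 = 28/s^3

Final answer: 28/s^3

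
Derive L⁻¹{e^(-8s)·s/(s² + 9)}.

L⁻¹{s/(s² + 9)} = cos(3t). By the time shift theorem, L⁻¹{e^(-as)F(s)} = u(t-a)f(t-a) with a=8, so L⁻¹{e^(-8s)·s/(s² + 9)} = u(t-8)·cos(3(t-8))

Final answer: u(t-8)·cos(3(t-8))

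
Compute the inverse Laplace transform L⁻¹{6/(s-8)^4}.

L⁻¹{n!/(s-a)^(n+1)} = t^n·e^(at), so L⁻¹{6/(s-8)^4} = t^3·e^(8t)

Final answer: t^3·e^(8t)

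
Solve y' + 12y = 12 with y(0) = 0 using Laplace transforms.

sY + 12Y = 12/s. Y = 12/(s(s+12)). Partial fractions: Y = 1/s - 1/(s+12)

Final answer: y(t) = (1 - e^(-12t))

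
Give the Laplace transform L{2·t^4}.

L{t^n} = n!/s^(n+1), so L{t^4} = 24/s^5. Then L{2·t^4} = 2·24/s^5 = 48/s^5

Final answer: 48/s^5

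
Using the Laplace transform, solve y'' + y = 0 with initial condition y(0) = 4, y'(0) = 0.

L{y''} + 1L{y} = 0. s²Y - 4s - 0 + Y = 0. Y(s² + 1) = 4s. Y = (4s)/(s² + 1). Inverting: y(t) = 4cos(t)

Final answer: y(t) = 4cos(t)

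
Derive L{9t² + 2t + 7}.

L{9t² + 2t + 7} = 9·2/s³ + 2/s² + 7/s = 18/s³ + 2/s² + 7/s

Final answer: 18/s³ + 2/s² + 7/s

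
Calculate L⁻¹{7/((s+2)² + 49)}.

Form: b/((s-a)² + b²) → e^(at)sin(bt). With a=-2, b=7

Final answer: e^(-2t)·sin(7t)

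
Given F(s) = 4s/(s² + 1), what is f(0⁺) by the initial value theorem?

f(0⁺) = lim_{s→∞} s·4s/(s² + 1) = lim_{s→∞} 4s²/(s² + 1) = 4

Final answer: 4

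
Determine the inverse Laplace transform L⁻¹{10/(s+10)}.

L⁻¹{1/(s-a)} = e^(at), so L⁻¹{1/(s+10)} = e^(-10t), and L⁻¹{10/(s+10)} = 10·e^(-10t)

Final answer: 10·e^(-10t)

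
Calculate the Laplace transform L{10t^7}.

L{10t^7} = 10 · L{t^7} = 10 · 5040/s^8 = 50400/s^8

Final answer: 50400/s^8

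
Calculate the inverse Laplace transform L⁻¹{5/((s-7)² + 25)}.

Using frequency shift, L⁻¹{5/((s-7)² + 25)} = e^(7t)·sin(5t)

Final answer: e^(7t)·sin(5t)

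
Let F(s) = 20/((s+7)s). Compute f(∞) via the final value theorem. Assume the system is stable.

f(∞) = lim_{s→0} sF(s) = lim_{s→0} 20/(s+7) = 20/7

Final answer: 20/7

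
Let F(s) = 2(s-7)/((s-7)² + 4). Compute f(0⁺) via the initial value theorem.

f(0⁺) = lim_{s→∞} sF(s) = lim_{s→∞} 2s(s-7)/((s-7)² + 4) = 2

Final answer: 2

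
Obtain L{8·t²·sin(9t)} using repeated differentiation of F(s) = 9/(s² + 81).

F(s) = 9/(s² + 81). F'(s) = -18s/(s² + 81)². F''(s) = -18(81 - 3s²)/(s² + 81)³ = (54s² - 1458)/(s² + 81)³. So L{t²·sin(9t)} = (-1)² F''(s) = (54s² - 1458)/(s² + 81)³. Then L{8·t²·sin(9t)} = 8·(54s² - 1458)/(s² + 81)³ = (432s² - 11664)/(s² + 81)³

Final answer: (432s² - 11664)/(s² + 81)³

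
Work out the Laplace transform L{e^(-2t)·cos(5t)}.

L{e^(at)·cos(ωt)} = (s-a)/((s-a)² + ω²), so L{e^(-2t)·cos(5t)} = (s+2)/((s+2)² + 25)

Final answer: (s+2)/((s+2)² + 25)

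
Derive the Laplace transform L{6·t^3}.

L{t^n} = n!/s^(n+1), so L{t^3} = 6/s^4. Then L{6·t^3} = 6·6/s^4 = 36/s^4

Final answer: 36/s^4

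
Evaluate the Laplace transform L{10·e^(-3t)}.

L{e^(at)} = 1/(s-a), so L{e^(-3t)} = 1/(s+3). Then L{10·e^(-3t)} = 10/(s+3)

Final answer: 10/(s+3)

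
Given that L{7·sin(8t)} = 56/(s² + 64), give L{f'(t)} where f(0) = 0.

L{f'(t)} = s·F(s) - f(0) = s·56/(s² + 64) - 0 = 56s/(s² + 64)

Final answer: 56s/(s² + 64)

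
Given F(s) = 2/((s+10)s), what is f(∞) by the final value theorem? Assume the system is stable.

f(∞) = lim_{s→0} sF(s) = lim_{s→0} 2/(s+10) = 1/5

Final answer: 1/5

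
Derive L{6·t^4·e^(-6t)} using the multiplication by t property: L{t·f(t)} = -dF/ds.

Using L{t^n·e^(at)} = n!/(s-a)^(n+1), L{t^4·e^(-6t)} = 24/(s+6)^5, so L{6·t^4·e^(-6t)} = 6·24/(s+6)^5 = 144/(s+6)^5

Final answer: 144/(s+6)^5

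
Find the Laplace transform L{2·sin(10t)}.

L{sin(ωt)} = ω/(s² + ω²), so L{sin(10t)} = 10/(s² + 100). Then L{2·sin(10t)} = 2·10/(s² + 100) = 20/(s² + 100)

Final answer: 20/(s² + 100)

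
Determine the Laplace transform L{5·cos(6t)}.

L{cos(ωt)} = s/(s² + ω²), so L{cos(6t)} = s/(s² + 36). Then L{5·cos(6t)} = 5·s/(s² + 36) = 5s/(s² + 36)

Final answer: 5s/(s² + 36)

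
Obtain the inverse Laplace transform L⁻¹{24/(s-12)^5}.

L⁻¹{n!/(s-a)^(n+1)} = t^n·e^(at) with n=4, a=12. So L⁻¹{24/(s-12)^5} = t^4·e^(12t)

Final answer: t^4·e^(12t)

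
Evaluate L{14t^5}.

L{t^n} = n!/s^(n+1). So L{14t^5} = 14·5!/s^6 = 1680/s^6

Final answer: 1680/s^6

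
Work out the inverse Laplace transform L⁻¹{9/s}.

L⁻¹{c/s} = c, so L⁻¹{9/s} = 9

Final answer: 9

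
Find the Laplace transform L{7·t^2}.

L{t^n} = n!/s^(n+1), so L{t^2} = 2/s^3. Then L{7·t^2} = 7·2/s^3 = 14/s^3

Final answer: 14/s^3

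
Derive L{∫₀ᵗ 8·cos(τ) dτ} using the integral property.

L{∫₀ᵗ f(τ)dτ} = F(s)/s with F(s) = 8s/(s² + 1), so the result is (8s/(s² + 1))/s = 8/(s² + 1)

Final answer: 8/(s² + 1)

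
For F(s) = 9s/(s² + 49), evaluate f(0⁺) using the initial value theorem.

f(0⁺) = lim_{s→∞} s·9s/(s² + 49) = lim_{s→∞} 9s²/(s² + 49) = 9

Final answer: 9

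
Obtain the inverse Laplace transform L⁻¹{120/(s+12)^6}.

L⁻¹{n!/(s-a)^(n+1)} = t^n·e^(at), so L⁻¹{120/(s+12)^6} = t^5·e^(-12t)

Final answer: t^5·e^(-12t)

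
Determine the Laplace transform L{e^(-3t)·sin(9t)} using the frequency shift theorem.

Frequency shift: L{e^(at)f(t)} = F(s-a). L{e^(-3t)·sin(9t)} = 9/((s+3)² + 81)

Final answer: 9/((s+3)² + 81)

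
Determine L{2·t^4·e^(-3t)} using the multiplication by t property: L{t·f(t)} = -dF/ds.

Using L{t^n·e^(at)} = n!/(s-a)^(n+1), L{t^4·e^(-3t)} = 24/(s+3)^5, so L{2·t^4·e^(-3t)} = 2·24/(s+3)^5 = 48/(s+3)^5

Final answer: 48/(s+3)^5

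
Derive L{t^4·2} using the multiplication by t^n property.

L{2} = 2/s. d^1/ds^1[1/s] = -1/s². d^2/ds^2[1/s] = 2/s^3. d^3/ds^3[1/s] = -6/s^4. d^4/ds^4[1/s] = 24/s^5. So L{t^4} = (-1)^{4}·24/s^5 = 24/s^5. Then L{t^4·2} = 2·24/s^5 = 48/s^5

Final answer: 48/s^5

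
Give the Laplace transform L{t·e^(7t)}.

L{t^n·e^(at)} = n!/(s-a)^(n+1), so L{t·e^(7t)} = 1/(s-7)^2

Final answer: 1/(s-7)^2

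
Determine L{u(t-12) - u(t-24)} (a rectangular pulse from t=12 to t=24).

L{u(t-a)} = e^(-as)/s. L{u(t-12) - u(t-24)} = (e^(-12s) - e^(-24s))/s

Final answer: (e^(-12s) - e^(-24s))/s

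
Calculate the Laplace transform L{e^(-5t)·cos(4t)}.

L{e^(at)·cos(ωt)} = (s-a)/((s-a)² + ω²), so L{e^(-5t)·cos(4t)} = (s+5)/((s+5)² + 16)

Final answer: (s+5)/((s+5)² + 16)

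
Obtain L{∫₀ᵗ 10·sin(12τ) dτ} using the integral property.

L{∫₀ᵗ f(τ)dτ} = F(s)/s with F(s) = 120/(s² + 144), so the result is (120/(s² + 144))/s = 120/(s(s² + 144))

Final answer: 120/(s(s² + 144))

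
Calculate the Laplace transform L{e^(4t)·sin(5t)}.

L{e^(at)·sin(ωt)} = ω/((s-a)² + ω²), so L{e^(4t)·sin(5t)} = 5/((s-4)² + 25)

Final answer: 5/((s-4)² + 25)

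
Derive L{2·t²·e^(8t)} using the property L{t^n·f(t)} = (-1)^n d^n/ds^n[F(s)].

L{e^(8t)} = 1/(s-8). d/ds[1/(s-8)] = -1/(s-8)². d²/ds²[1/(s-8)] = 2/(s-8)³. So L{t²·e^(8t)} = (-1)² · 2/(s-8)³ = 2/(s-8)³. Then L{2·t²·e^(8t)} = 2·2/(s-8)³ = 4/(s-8)³

Final answer: 4/(s-8)³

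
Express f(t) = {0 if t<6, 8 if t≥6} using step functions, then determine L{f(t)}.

f(t) = 8·u(t-6). L{u(t-6)} = e^(-6s)/s, so L{f(t)} = 8·e^(-6s)/s

Final answer: 8·e^(-6s)/s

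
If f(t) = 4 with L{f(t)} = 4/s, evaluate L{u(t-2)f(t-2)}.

Time shift theorem: L{u(t-a)f(t-a)} = e^(-as)F(s). Here a=2, F(s) = 4/s, so L{u(t-2)f(t-2)} = e^(-2s)·4/s

Final answer: e^(-2s)·4/s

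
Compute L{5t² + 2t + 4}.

L{5t² + 2t + 4} = 5·2/s³ + 2/s² + 4/s = 10/s³ + 2/s² + 4/s

Final answer: 10/s³ + 2/s² + 4/s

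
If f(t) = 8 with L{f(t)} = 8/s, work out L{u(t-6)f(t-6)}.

Time shift theorem: L{u(t-a)f(t-a)} = e^(-as)F(s). Here a=6, F(s) = 8/s, so L{u(t-6)f(t-6)} = e^(-6s)·8/s

Final answer: e^(-6s)·8/s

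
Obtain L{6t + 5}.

L{6t + 5} = 6·L{t} + 5·L{1} = 6/s² + 5/s

Final answer: 6/s² + 5/s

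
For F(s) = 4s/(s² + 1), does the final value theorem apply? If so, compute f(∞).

The final value theorem requires all poles of sF(s) in the left half-plane. sF(s) = 4s²/(s² + 1) has poles at s = ±1i (imaginary axis). Theorem does NOT apply (oscillatory system).

Final answer: Not applicable (oscillatory)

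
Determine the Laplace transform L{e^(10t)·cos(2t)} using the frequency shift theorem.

Frequency shift: L{e^(at)f(t)} = F(s-a). L{e^(10t)·cos(2t)} = (s-10)/((s-10)² + 4)

Final answer: (s-10)/((s-10)² + 4)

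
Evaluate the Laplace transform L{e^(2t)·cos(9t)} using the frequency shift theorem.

Frequency shift: L{e^(at)f(t)} = F(s-a). L{e^(2t)·cos(9t)} = (s-2)/((s-2)² + 81)

Final answer: (s-2)/((s-2)² + 81)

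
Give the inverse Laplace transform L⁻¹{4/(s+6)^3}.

L⁻¹{n!/(s-a)^(n+1)} = t^n·e^(at) with n=2, a=-6. So L⁻¹{2/(s+6)^3} = t^2·e^(-6t), and L⁻¹{4/(s+6)^3} = (4/2)·t^2·e^(-6t) = 2·t^2·e^(-6t)

Final answer: 2·t^2·e^(-6t)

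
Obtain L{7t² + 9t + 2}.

L{7t² + 9t + 2} = 7·2/s³ + 9/s² + 2/s = 14/s³ + 9/s² + 2/s

Final answer: 14/s³ + 9/s² + 2/s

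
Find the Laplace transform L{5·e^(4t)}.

L{e^(at)} = 1/(s-a), so L{e^(4t)} = 1/(s-4). Then L{5·e^(4t)} = 5/(s-4)

Final answer: 5/(s-4)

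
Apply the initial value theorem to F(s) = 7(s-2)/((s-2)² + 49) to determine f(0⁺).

f(0⁺) = lim_{s→∞} sF(s) = lim_{s→∞} 7s(s-2)/((s-2)² + 49) = 7

Final answer: 7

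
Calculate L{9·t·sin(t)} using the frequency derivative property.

L{sin(t)} = 1/(s² + 1). By L{t·f(t)} = -F'(s): -d/ds[1/(s² + 1)] = -(1)·(-2s)/(s² + 1)² = 2s/(s² + 1)². Then L{9·t·sin(t)} = 9·2s/(s² + 1)² = 18s/(s² + 1)²

Final answer: 18s/(s² + 1)²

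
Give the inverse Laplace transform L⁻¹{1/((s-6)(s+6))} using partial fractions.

Decompose: A/(s-6) + B/(s+6). A = 1/12, B = -1/12. f(t) = (e^(6t) - e^(-6t))/12

Final answer: (e^(6t) - e^(-6t))/12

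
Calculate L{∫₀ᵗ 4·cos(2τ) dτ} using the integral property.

L{∫₀ᵗ f(τ)dτ} = F(s)/s with F(s) = 4s/(s² + 4), so the result is (4s/(s² + 4))/s = 4/(s² + 4)

Final answer: 4/(s² + 4)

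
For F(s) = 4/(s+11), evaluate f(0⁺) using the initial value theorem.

f(0⁺) = lim_{s→∞} s·4/(s+11) = lim_{s→∞} 4s/(s+11) = 4

Final answer: 4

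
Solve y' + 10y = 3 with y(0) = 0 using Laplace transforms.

sY + 10Y = 3/s. Y = 3/(s(s+10)). Partial fractions: Y = 3/10/s - 3/10/(s+10)

Final answer: y(t) = 3/10(1 - e^(-10t))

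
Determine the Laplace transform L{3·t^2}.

L{t^n} = n!/s^(n+1), so L{t^2} = 2/s^3. Then L{3·t^2} = 3·2/s^3 = 6/s^3

Final answer: 6/s^3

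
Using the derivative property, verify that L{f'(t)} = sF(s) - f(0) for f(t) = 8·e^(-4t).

f'(t) = -32e^(-4t). Direct: L{f'(t)} = -32/(s+4). Property: s·8/(s+4) - 8 = (8s - 8(s+4))/(s+4) = -32/(s+4). ✓

Final answer: -32/(s+4)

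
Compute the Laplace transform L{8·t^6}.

L{t^n} = n!/s^(n+1), so L{t^6} = 720/s^7. Then L{8·t^6} = 8·720/s^7 = 5760/s^7

Final answer: 5760/s^7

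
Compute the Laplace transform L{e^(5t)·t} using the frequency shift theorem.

L{e^(at)·t^n} = n!/(s-a)^(n+1), so L{e^(5t)·t} = 1/(s-5)^2

Final answer: 1/(s-5)^2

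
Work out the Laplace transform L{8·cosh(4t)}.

L{cosh(ωt)} = s/(s² - ω²), so L{cosh(4t)} = s/(s² - 16). Then L{8·cosh(4t)} = 8·s/(s² - 16) = 8s/(s² - 16)

Final answer: 8s/(s² - 16)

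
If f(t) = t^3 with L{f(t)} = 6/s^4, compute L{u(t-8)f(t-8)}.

Time shift theorem: L{u(t-a)f(t-a)} = e^(-as)F(s). Here a=8, F(s) = 6/s^4, so L{u(t-8)f(t-8)} = e^(-8s)·6/s^4

Final answer: e^(-8s)·6/s^4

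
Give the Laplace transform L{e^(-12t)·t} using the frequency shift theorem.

L{e^(at)·t^n} = n!/(s-a)^(n+1), so L{e^(-12t)·t} = 1/(s+12)^2

Final answer: 1/(s+12)^2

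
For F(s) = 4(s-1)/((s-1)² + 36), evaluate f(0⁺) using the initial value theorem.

f(0⁺) = lim_{s→∞} sF(s) = lim_{s→∞} 4s(s-1)/((s-1)² + 36) = 4

Final answer: 4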